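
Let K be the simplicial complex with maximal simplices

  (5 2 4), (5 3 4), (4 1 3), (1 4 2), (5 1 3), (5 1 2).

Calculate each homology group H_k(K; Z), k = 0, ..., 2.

H_0 ≅ Z,  H_1 = 0,  H_2 ≅ Z.

Take the total order 1 < 2 < 3 < 4 < 5 on the vertex set. Then K (dimension 2) consists of the simplices:

  0-simplices (5): [1], [2], [3], [4], [5]
  1-simplices (9): [1,2], [1,3], [1,4], [1,5], [2,4], [2,5], [3,4], [3,5], [4,5]
  2-simplices (6): [1,2,4], [1,2,5], [1,3,4], [1,3,5], [2,4,5], [3,4,5]

giving chain groups C_0 ≅ Z^5, C_1 ≅ Z^9, C_2 ≅ Z^6.

The boundary map ∂_1: C_1 → C_0 sends each edge [p,q] (with p < q) to q − p. For instance
  ∂[2,5] = [5] − [2].
The 5×9 boundary matrix has rank 4 and Smith normal form diag(1,1,1,1).

Boundary ∂_2: C_2 → C_1 maps a triangle to the signed sum of its edges. For instance
  ∂[3,4,5] = [4,5] − [3,5] + [3,4],
  ∂[2,4,5] = [4,5] − [2,5] + [2,4].
The 9×6 boundary matrix has rank 5 and Smith normal form diag(1,1,1,1,1).

Reading off H_k = ker ∂_k / im ∂_{k+1}:

  H_0: rank C_0 − rank ∂_1 = 5 − 4 = 1, and the invariant factors of ∂_1 are all 1, so H_0 ≅ Z.
  H_1: rank ker ∂_1 − rank ∂_2 = (9 − 4) − 5 = 0, and the invariant factors of ∂_2 are all 1, so H_1 ≅ 0.
  H_2: rank ker ∂_2 − rank ∂_3 = (6 − 5) − 0 = 1, and there is no ∂_3, so H_2 ≅ Z.

As a check, the Euler characteristic is 5 − 9 + 6 = 2, which agrees with 1 − 0 + 1 = 2.
(K is a triangulation of the 2-sphere S^2.)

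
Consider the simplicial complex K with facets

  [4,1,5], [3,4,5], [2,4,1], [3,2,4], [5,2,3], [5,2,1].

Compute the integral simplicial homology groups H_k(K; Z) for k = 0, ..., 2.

H_0 ≅ Z,  H_1 = 0,  H_2 ≅ Z.

Order the vertices as 1 < 2 < 3 < 4 < 5. Listing each simplex with vertices in this order, K has dimension 2 with simplices:

  0-simplices (5): [1], [2], [3], [4], [5]
  1-simplices (9): [1,2], [1,4], [1,5], [2,3], [2,4], [2,5], [3,4], [3,5], [4,5]
  2-simplices (6): [1,2,4], [1,2,5], [1,4,5], [2,3,4], [2,3,5], [3,4,5]

giving chain groups C_0 ≅ Z^5, C_1 ≅ Z^9, C_2 ≅ Z^6.

∂_1: C_1 → C_0 sends each edge [p,q] (with p < q) to q − p.
This gives a 5×9 integer matrix of rank 4; reducing to Smith normal form yields diagonal entries (1,1,1,1).

Boundary ∂_2: C_2 → C_1 acts by ∂[p,q,r] = [q,r] − [p,r] + [p,q]. For instance
  ∂[3,4,5] = [4,5] − [3,5] + [3,4],
  ∂[1,2,4] = [2,4] − [1,4] + [1,2].
As a 9×6 matrix over Z this has rank 5, with invariant factors (1,1,1,1,1).

Reading off H_k = ker ∂_k / im ∂_{k+1}:

  H_0: rank C_0 − rank ∂_1 = 5 − 4 = 1, and the invariant factors of ∂_1 are all 1, so H_0 ≅ Z.
  H_1: rank ker ∂_1 − rank ∂_2 = (9 − 4) − 5 = 0, and the invariant factors of ∂_2 are all 1, so H_1 ≅ 0.
  H_2: rank ker ∂_2 − rank ∂_3 = (6 − 5) − 0 = 1, and there is no ∂_3, so H_2 ≅ Z.

(K is a triangulation of the 2-sphere S^2.)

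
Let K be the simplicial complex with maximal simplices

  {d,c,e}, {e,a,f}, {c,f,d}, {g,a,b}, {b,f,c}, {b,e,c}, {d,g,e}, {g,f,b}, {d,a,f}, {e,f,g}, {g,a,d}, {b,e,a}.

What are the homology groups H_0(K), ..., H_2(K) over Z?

H_0 = Z,  H_1 = Z/2,  H_2 = 0.

Order the vertices as a < b < c < d < e < f < g. Listing each simplex with vertices in this order, K has dimension 2 with simplices:

  0-simplices (7): a, b, c, d, e, f, g
  1-simplices (18): ab, ad, ae, af, ag, bc, be, bf, bg, cd, ce, cf, de, df, dg, ef, eg, fg
  2-simplices (12): abe, abg, adf, adg, aef, bce, bcf, bfg, cde, cdf, deg, efg

so the chain groups are C_0 ≅ Z^7, C_1 ≅ Z^18, C_2 ≅ Z^12.

Boundary ∂_1: C_1 → C_0 maps an edge to its endpoints' difference, ∂[p,q] = q − p.
As a 7×18 matrix over Z this has rank 6, with invariant factors (1,1,1,1,1,1).

∂_2: C_2 → C_1 sends each 2-simplex [p,q,r] to [q,r] − [p,r] + [p,q]. For instance
  ∂abg = bg − ag + ab,
  ∂deg = eg − dg + de.
This gives a 18×12 integer matrix of rank 12; reducing to Smith normal form yields diagonal entries (1,1,1,1,1,1,1,1,1,1,1,2).

Computing H_k = (kernel of ∂_k) / (image of ∂_{k+1}):

  H_0: rank C_0 − rank ∂_1 = 7 − 6 = 1, and the invariant factors of ∂_1 are all 1, so H_0 = Z.
  H_1: rank ker ∂_1 − rank ∂_2 = (18 − 6) − 12 = 0, and ∂_2 has invariant factor 2 > 1, so H_1 = Z/2.
  H_2: rank ker ∂_2 − rank ∂_3 = (12 − 12) − 0 = 0, and there is no ∂_3, so H_2 = 0.

As a check, the Euler characteristic is 7 − 18 + 12 = 1, which agrees with 1 − 0 + 0 = 1.
(K is a triangulation of the real projective plane RP^2.)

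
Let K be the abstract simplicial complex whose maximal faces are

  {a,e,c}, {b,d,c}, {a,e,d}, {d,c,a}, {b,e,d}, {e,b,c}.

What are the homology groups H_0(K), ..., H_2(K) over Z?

H_0 ≅ Z,  H_1 = 0,  H_2 ≅ Z.

Take the total order a < b < c < d < e on the vertex set. Then K (dimension 2) consists of the simplices:

  0-simplices (5): a, b, c, d, e
  1-simplices (9): ac, ad, ae, bc, bd, be, cd, ce, de
  2-simplices (6): acd, ace, ade, bcd, bce, bde

so the chain groups are C_0 ≅ Z^5, C_1 ≅ Z^9, C_2 ≅ Z^6.

∂_1: C_1 → C_0 is given by ∂[p,q] = [q] − [p]. For instance
  ∂de = e − d.
The 5×9 boundary matrix has rank 4 and Smith normal form diag(1,1,1,1).

The boundary map ∂_2: C_2 → C_1 acts by ∂[p,q,r] = [q,r] − [p,r] + [p,q]. For instance
  ∂acd = cd − ad + ac,
  ∂bcd = cd − bd + bc.
This gives a 9×6 integer matrix of rank 5; reducing to Smith normal form yields diagonal entries (1,1,1,1,1).

Now H_k = ker ∂_k / im ∂_{k+1}, so:

  H_0: rank C_0 − rank ∂_1 = 5 − 4 = 1, and the invariant factors of ∂_1 are all 1, so H_0 = Z.
  H_1: rank ker ∂_1 − rank ∂_2 = (9 − 4) − 5 = 0, and the invariant factors of ∂_2 are all 1, so H_1 = 0.
  H_2: rank ker ∂_2 − rank ∂_3 = (6 − 5) − 0 = 1, and there is no ∂_3, so H_2 = Z.

As a check, the Euler characteristic is 5 − 9 + 6 = 2, which agrees with 1 − 0 + 1 = 2.
(K is a triangulation of the 2-sphere S^2.)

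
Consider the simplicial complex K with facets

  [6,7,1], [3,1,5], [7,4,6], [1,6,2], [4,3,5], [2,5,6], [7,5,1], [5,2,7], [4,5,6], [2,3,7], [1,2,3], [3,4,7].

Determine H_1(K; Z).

K has 7 vertices, 18 edges, 12 triangles.
rank ∂_1 = 6, rank ∂_2 = 12 ⇒ b_1 = 18 − 6 − 12 = 0; ∂_2 has invariant factor(s) [2] giving torsion. So H_1 = Z/2.

H_1 = Z/2.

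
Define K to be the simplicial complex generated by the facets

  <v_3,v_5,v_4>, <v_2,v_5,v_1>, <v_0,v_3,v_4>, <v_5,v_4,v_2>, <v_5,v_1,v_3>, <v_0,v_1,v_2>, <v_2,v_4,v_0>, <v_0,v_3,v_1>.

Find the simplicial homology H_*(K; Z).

H_0 ≅ Z,  H_1 = 0,  H_2 ≅ Z.

We work with the vertex ordering v_0 < v_1 < v_2 < v_3 < v_4 < v_5. The simplices of K, each written with vertices in increasing order, are:

  0-simplices (6): [v_0], [v_1], [v_2], [v_3], [v_4], [v_5]
  1-simplices (12): [v_0,v_1], [v_0,v_2], [v_0,v_3], [v_0,v_4], [v_1,v_2], [v_1,v_3], [v_1,v_5], [v_2,v_4], [v_2,v_5], [v_3,v_4], [v_3,v_5], [v_4,v_5]
  2-simplices (8): [v_0,v_1,v_2], [v_0,v_1,v_3], [v_0,v_2,v_4], [v_0,v_3,v_4], [v_1,v_2,v_5], [v_1,v_3,v_5], [v_2,v_4,v_5], [v_3,v_4,v_5]

giving chain groups C_0 ≅ Z^6, C_1 ≅ Z^12, C_2 ≅ Z^8.

Boundary ∂_1: C_1 → C_0 maps an edge to its endpoints' difference, ∂[p,q] = q − p.
The 6×12 boundary matrix has rank 5 and Smith normal form diag(1,1,1,1,1).

∂_2: C_2 → C_1 sends each 2-simplex [p,q,r] to [q,r] − [p,r] + [p,q]. For instance
  ∂[v_0,v_1,v_2] = [v_1,v_2] − [v_0,v_2] + [v_0,v_1],
  ∂[v_0,v_1,v_3] = [v_1,v_3] − [v_0,v_3] + [v_0,v_1].
This gives a 12×8 integer matrix of rank 7; reducing to Smith normal form yields diagonal entries (1,1,1,1,1,1,1).

Now H_k = ker ∂_k / im ∂_{k+1}, so:

  H_0: rank C_0 − rank ∂_1 = 6 − 5 = 1, and the invariant factors of ∂_1 are all 1, so H_0 ≅ Z.
  H_1: rank ker ∂_1 − rank ∂_2 = (12 − 5) − 7 = 0, and the invariant factors of ∂_2 are all 1, so H_1 ≅ 0.
  H_2: rank ker ∂_2 − rank ∂_3 = (8 − 7) − 0 = 1, and there is no ∂_3, so H_2 ≅ Z.

As a check, the Euler characteristic is 6 − 12 + 8 = 2, which agrees with 1 − 0 + 1 = 2.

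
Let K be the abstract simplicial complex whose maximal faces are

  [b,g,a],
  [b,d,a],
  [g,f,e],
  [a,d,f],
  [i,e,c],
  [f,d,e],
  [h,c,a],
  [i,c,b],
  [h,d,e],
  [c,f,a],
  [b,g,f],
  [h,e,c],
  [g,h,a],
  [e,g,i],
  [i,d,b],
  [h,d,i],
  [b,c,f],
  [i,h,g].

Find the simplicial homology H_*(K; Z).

H_0 = Z,  H_1 = Z ⊕ Z_2,  H_2 = 0.

Fix the vertex order a < b < c < d < e < f < g < h < i and write every simplex with vertices in increasing order. Then dim K = 2 and the simplices of K are:

  0-simplices (9): a, b, c, d, e, f, g, h, i
  1-simplices (27): ab, ac, ad, af, ag, ah, bc, bd, bf, bg, bi, ce, cf, ch, ci, de, df, dh, di, ef, eg, eh, ei, fg, gh, gi, hi
  2-simplices (18): abd, abg, acf, ach, adf, agh, bcf, bci, bdi, bfg, ceh, cei, def, deh, dhi, efg, egi, ghi

Hence C_0 ≅ Z^9, C_1 ≅ Z^27, C_2 ≅ Z^18.

∂_1: C_1 → C_0 sends each edge [p,q] (with p < q) to q − p. For instance
  ∂ad = d − a.
The 9×27 boundary matrix has rank 8 and Smith normal form diag(1,1,1,1,1,1,1,1).

The boundary map ∂_2: C_2 → C_1 sends each 2-simplex [p,q,r] to [q,r] − [p,r] + [p,q]. For instance
  ∂abd = bd − ad + ab,
  ∂adf = df − af + ad.
As a 27×18 matrix over Z this has rank 18, with invariant factors (1,1,1,1,1,1,1,1,1,1,1,1,1,1,1,1,1,2).

Reading off H_k = ker ∂_k / im ∂_{k+1}:

  H_0: rank C_0 − rank ∂_1 = 9 − 8 = 1, and the invariant factors of ∂_1 are all 1, so H_0 ≅ Z.
  H_1: rank ker ∂_1 − rank ∂_2 = (27 − 8) − 18 = 1, and ∂_2 has invariant factor 2 > 1, so H_1 ≅ Z ⊕ Z_2.
  H_2: rank ker ∂_2 − rank ∂_3 = (18 − 18) − 0 = 0, and there is no ∂_3, so H_2 ≅ 0.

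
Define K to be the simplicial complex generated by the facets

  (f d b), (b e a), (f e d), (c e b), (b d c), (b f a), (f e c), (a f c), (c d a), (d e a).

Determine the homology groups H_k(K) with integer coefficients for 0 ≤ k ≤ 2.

H_0 ≅ Z,  H_1 ≅ Z/2,  H_2 = 0.

We work with the vertex ordering a < b < c < d < e < f. The simplices of K, each written with vertices in increasing order, are:

  0-simplices (6): a, b, c, d, e, f
  1-simplices (15): ab, ac, ad, ae, af, bc, bd, be, bf, cd, ce, cf, de, df, ef
  2-simplices (10): abe, abf, acd, acf, ade, bcd, bce, bdf, cef, def

Hence C_0 ≅ Z^6, C_1 ≅ Z^15, C_2 ≅ Z^10.

The boundary map ∂_1: C_1 → C_0 maps an edge to its endpoints' difference, ∂[p,q] = q − p. For instance
  ∂de = e − d.
The 6×15 boundary matrix has rank 5 and Smith normal form diag(1,1,1,1,1).

The boundary map ∂_2: C_2 → C_1 maps a triangle to the signed sum of its edges. For instance
  ∂abe = be − ae + ab,
  ∂bce = ce − be + bc.
This gives a 15×10 integer matrix of rank 10; reducing to Smith normal form yields diagonal entries (1,1,1,1,1,1,1,1,1,2).

Now H_k = ker ∂_k / im ∂_{k+1}, so:

  H_0: rank C_0 − rank ∂_1 = 6 − 5 = 1, and the invariant factors of ∂_1 are all 1, so H_0 ≅ Z.
  H_1: rank ker ∂_1 − rank ∂_2 = (15 − 5) − 10 = 0, and ∂_2 has invariant factor 2 > 1, so H_1 ≅ Z/2.
  H_2: rank ker ∂_2 − rank ∂_3 = (10 − 10) − 0 = 0, and there is no ∂_3, so H_2 ≅ 0.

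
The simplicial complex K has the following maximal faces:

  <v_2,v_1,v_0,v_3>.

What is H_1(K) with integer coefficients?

H_1 ≅ 0.

Fix the vertex order v_0 < v_1 < v_2 < v_3 and write every simplex with vertices in increasing order. Then dim K = 3 and the simplices of K are:

  0-simplices (4): [v_0], [v_1], [v_2], [v_3]
  1-simplices (6): [v_0,v_1], [v_0,v_2], [v_0,v_3], [v_1,v_2], [v_1,v_3], [v_2,v_3]
  2-simplices (4): [v_0,v_1,v_2], [v_0,v_1,v_3], [v_0,v_2,v_3], [v_1,v_2,v_3]
  3-simplices (1): [v_0,v_1,v_2,v_3]

Hence C_0 ≅ Z^4, C_1 ≅ Z^6, C_2 ≅ Z^4, C_3 ≅ Z^1.

The boundary map ∂_1: C_1 → C_0 sends each edge [p,q] (with p < q) to q − p.
As a 4×6 matrix over Z this has rank 3, with invariant factors (1,1,1).

Boundary ∂_2: C_2 → C_1 acts by ∂[p,q,r] = [q,r] − [p,r] + [p,q]. For instance
  ∂[v_1,v_2,v_3] = [v_2,v_3] − [v_1,v_3] + [v_1,v_2],
  ∂[v_0,v_1,v_3] = [v_1,v_3] − [v_0,v_3] + [v_0,v_1].
As a 6×4 matrix over Z this has rank 3, with invariant factors (1,1,1).

The boundary map ∂_3: C_3 → C_2 sends each 3-simplex σ to the alternating sum Σ_i (−1)^i (σ with its i-th vertex removed). For instance
  ∂[v_0,v_1,v_2,v_3] = [v_1,v_2,v_3] − [v_0,v_2,v_3] + [v_0,v_1,v_3] − [v_0,v_1,v_2].
The 4×1 boundary matrix has rank 1 and Smith normal form diag(1).

Reading off H_k = ker ∂_k / im ∂_{k+1}:

  H_1: rank ker ∂_1 − rank ∂_2 = (6 − 3) − 3 = 0, and the invariant factors of ∂_2 are all 1, so H_1 ≅ 0.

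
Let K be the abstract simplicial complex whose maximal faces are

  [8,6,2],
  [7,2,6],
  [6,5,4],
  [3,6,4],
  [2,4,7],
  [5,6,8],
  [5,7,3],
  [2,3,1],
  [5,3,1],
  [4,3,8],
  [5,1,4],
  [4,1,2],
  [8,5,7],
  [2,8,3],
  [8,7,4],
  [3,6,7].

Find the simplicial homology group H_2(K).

H_2 = Z.

We work with the vertex ordering 1 < 2 < 3 < 4 < 5 < 6 < 7 < 8. The simplices of K, each written with vertices in increasing order, are:

  0-simplices (8): [1], [2], [3], [4], [5], [6], [7], [8]
  1-simplices (24): (24 of them)
  2-simplices (16): [1,2,3], [1,2,4], [1,3,5], [1,4,5], [2,3,8], [2,4,7], [2,6,7], [2,6,8], [3,4,6], [3,4,8], [3,5,7], [3,6,7], [4,5,6], [4,7,8], [5,6,8], [5,7,8]

giving chain groups C_0 ≅ Z^8, C_1 ≅ Z^24, C_2 ≅ Z^16.

∂_1: C_1 → C_0 sends each edge [p,q] (with p < q) to q − p.
The 8×24 boundary matrix has rank 7 and Smith normal form diag(1,1,1,1,1,1,1).

Boundary ∂_2: C_2 → C_1 maps a triangle to the signed sum of its edges. For instance
  ∂[3,4,8] = [4,8] − [3,8] + [3,4],
  ∂[3,6,7] = [6,7] − [3,7] + [3,6].
As a 24×16 matrix over Z this has rank 15, with invariant factors (1,1,1,1,1,1,1,1,1,1,1,1,1,1,1).

Reading off H_k = ker ∂_k / im ∂_{k+1}:

  H_2: rank ker ∂_2 − rank ∂_3 = (16 − 15) − 0 = 1, and there is no ∂_3, so H_2 = Z.

(K is a triangulation of the torus T^2.)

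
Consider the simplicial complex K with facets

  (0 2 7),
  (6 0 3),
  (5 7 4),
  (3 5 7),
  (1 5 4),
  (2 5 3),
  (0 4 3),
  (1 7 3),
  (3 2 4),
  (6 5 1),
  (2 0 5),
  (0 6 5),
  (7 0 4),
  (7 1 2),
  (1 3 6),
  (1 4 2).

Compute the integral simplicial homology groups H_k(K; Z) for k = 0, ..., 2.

K has 8 vertices, 24 edges, 16 triangles.
rank ∂_0 = 0, rank ∂_1 = 7 ⇒ b_0 = 8 − 0 − 7 = 1; all invariant factors of ∂_1 are 1 so no torsion. So H_0 ≅ Z.
rank ∂_1 = 7, rank ∂_2 = 15 ⇒ b_1 = 24 − 7 − 15 = 2; all invariant factors of ∂_2 are 1 so no torsion. So H_1 ≅ Z^2.
rank ∂_2 = 15, rank ∂_3 = 0 ⇒ b_2 = 16 − 15 − 0 = 1. So H_2 ≅ Z.

H_0 = Z,  H_1 = Z^2,  H_2 = Z.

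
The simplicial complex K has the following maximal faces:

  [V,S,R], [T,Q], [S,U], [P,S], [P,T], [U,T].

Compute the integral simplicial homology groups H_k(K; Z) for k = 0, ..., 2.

H_0 = Z,  H_1 = Z,  H_2 = 0.

Take the total order P < Q < R < S < T < U < V on the vertex set. Then K (dimension 2) consists of the simplices:

  0-simplices (7): P, Q, R, S, T, U, V
  1-simplices (8): PS, PT, QT, RS, RV, SU, SV, TU
  2-simplices (1): RSV

giving chain groups C_0 ≅ Z^7, C_1 ≅ Z^8, C_2 ≅ Z^1.

Boundary ∂_1: C_1 → C_0 is given by ∂[p,q] = [q] − [p]. For instance
  ∂SV = V − S.
This gives a 7×8 integer matrix of rank 6; reducing to Smith normal form yields diagonal entries (1,1,1,1,1,1).

Boundary ∂_2: C_2 → C_1 acts by ∂[p,q,r] = [q,r] − [p,r] + [p,q]. For instance
  ∂RSV = SV − RV + RS.
The 8×1 boundary matrix has rank 1 and Smith normal form diag(1).

Reading off H_k = ker ∂_k / im ∂_{k+1}:

  H_0: rank C_0 − rank ∂_1 = 7 − 6 = 1, and the invariant factors of ∂_1 are all 1, so H_0 = Z.
  H_1: rank ker ∂_1 − rank ∂_2 = (8 − 6) − 1 = 1, and the invariant factors of ∂_2 are all 1, so H_1 = Z.
  H_2: rank ker ∂_2 − rank ∂_3 = (1 − 1) − 0 = 0, and there is no ∂_3, so H_2 = 0.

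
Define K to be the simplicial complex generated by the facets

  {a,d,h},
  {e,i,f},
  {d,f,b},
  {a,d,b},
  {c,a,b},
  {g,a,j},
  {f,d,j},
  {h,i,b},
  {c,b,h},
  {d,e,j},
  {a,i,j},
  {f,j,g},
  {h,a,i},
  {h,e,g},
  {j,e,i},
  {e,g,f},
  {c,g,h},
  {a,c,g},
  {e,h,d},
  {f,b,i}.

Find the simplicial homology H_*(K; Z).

We work with the vertex ordering a < b < c < d < e < f < g < h < i < j. The simplices of K, each written with vertices in increasing order, are:

  0-simplices (10): a, b, c, d, e, f, g, h, i, j
  1-simplices (30): ab, ac, ad, ag, ah, ai, aj, bc, bd, bf, bh, bi, cg, ch, de, df, dh, dj, ef, eg, eh, ei, ej, fg, fi, fj, gh, gj, hi, ij
  2-simplices (20): abc, abd, acg, adh, agj, ahi, aij, bch, bdf, bfi, bhi, cgh, deh, dej, dfj, efg, efi, egh, eij, fgj

Hence C_0 ≅ Z^10, C_1 ≅ Z^30, C_2 ≅ Z^20.

Boundary ∂_1: C_1 → C_0 maps an edge to its endpoints' difference, ∂[p,q] = q − p.
This gives a 10×30 integer matrix of rank 9; reducing to Smith normal form yields diagonal entries (1,1,1,1,1,1,1,1,1).

Boundary ∂_2: C_2 → C_1 sends each 2-simplex [p,q,r] to [q,r] − [p,r] + [p,q]. For instance
  ∂adh = dh − ah + ad,
  ∂egh = gh − eh + eg.
This gives a 30×20 integer matrix of rank 20; reducing to Smith normal form yields diagonal entries (1,1,1,1,1,1,1,1,1,1,1,1,1,1,1,1,1,1,1,2).

Computing H_k = (kernel of ∂_k) / (image of ∂_{k+1}):

  H_0: rank C_0 − rank ∂_1 = 10 − 9 = 1, and the invariant factors of ∂_1 are all 1, so H_0 ≅ Z.
  H_1: rank ker ∂_1 − rank ∂_2 = (30 − 9) − 20 = 1, and ∂_2 has invariant factor 2 > 1, so H_1 ≅ Z ⊕ Z/2.
  H_2: rank ker ∂_2 − rank ∂_3 = (20 − 20) − 0 = 0, and there is no ∂_3, so H_2 ≅ 0.

H_0 = Z,  H_1 = Z ⊕ Z/2,  H_2 = 0.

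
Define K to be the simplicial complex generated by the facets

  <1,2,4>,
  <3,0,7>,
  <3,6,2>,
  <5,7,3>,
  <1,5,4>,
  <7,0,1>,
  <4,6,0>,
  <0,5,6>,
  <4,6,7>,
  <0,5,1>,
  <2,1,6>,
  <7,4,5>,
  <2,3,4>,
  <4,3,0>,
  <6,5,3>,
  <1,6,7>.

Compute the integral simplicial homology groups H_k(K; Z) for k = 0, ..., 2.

K has 8 vertices, 24 edges, 16 triangles.
rank ∂_0 = 0, rank ∂_1 = 7 ⇒ b_0 = 8 − 0 − 7 = 1; all invariant factors of ∂_1 are 1 so no torsion. So H_0 = Z.
rank ∂_1 = 7, rank ∂_2 = 15 ⇒ b_1 = 24 − 7 − 15 = 2; all invariant factors of ∂_2 are 1 so no torsion. So H_1 = Z^2.
rank ∂_2 = 15, rank ∂_3 = 0 ⇒ b_2 = 16 − 15 − 0 = 1. So H_2 = Z.

H_0 ≅ Z,  H_1 ≅ Z^2,  H_2 ≅ Z.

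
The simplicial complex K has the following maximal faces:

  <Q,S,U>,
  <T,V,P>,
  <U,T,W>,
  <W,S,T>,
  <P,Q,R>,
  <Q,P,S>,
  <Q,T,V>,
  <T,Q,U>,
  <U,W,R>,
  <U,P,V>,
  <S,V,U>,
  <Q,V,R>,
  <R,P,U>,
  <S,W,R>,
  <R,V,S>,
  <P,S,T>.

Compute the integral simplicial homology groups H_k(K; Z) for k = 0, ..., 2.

We work with the vertex ordering P < Q < R < S < T < U < V < W. The simplices of K, each written with vertices in increasing order, are:

  0-simplices (8): P, Q, R, S, T, U, V, W
  1-simplices (24): PQ, PR, PS, PT, PU, PV, QR, QS, QT, QU, QV, RS, RU, RV, RW, ST, SU, SV, SW, TU, TV, TW, UV, UW
  2-simplices (16): PQR, PQS, PRU, PST, PTV, PUV, QRV, QSU, QTU, QTV, RSV, RSW, RUW, STW, SUV, TUW

so the chain groups are C_0 ≅ Z^8, C_1 ≅ Z^24, C_2 ≅ Z^16.

Boundary ∂_1: C_1 → C_0 is given by ∂[p,q] = [q] − [p]. For instance
  ∂RV = V − R.
The resulting 8×24 matrix has rank 7, and its Smith normal form has invariant factors (1,1,1,1,1,1,1).

The boundary map ∂_2: C_2 → C_1 sends each 2-simplex [p,q,r] to [q,r] − [p,r] + [p,q]. For instance
  ∂PUV = UV − PV + PU,
  ∂PTV = TV − PV + PT.
The resulting 24×16 matrix has rank 15, and its Smith normal form has invariant factors (1,1,1,1,1,1,1,1,1,1,1,1,1,1,1).

From H_k ≅ ker(∂_k) / im(∂_{k+1}) we obtain:

  H_0: rank C_0 − rank ∂_1 = 8 − 7 = 1, and the invariant factors of ∂_1 are all 1, so H_0 = Z.
  H_1: rank ker ∂_1 − rank ∂_2 = (24 − 7) − 15 = 2, and the invariant factors of ∂_2 are all 1, so H_1 = Z^2.
  H_2: rank ker ∂_2 − rank ∂_3 = (16 − 15) − 0 = 1, and there is no ∂_3, so H_2 = Z.

(K is a triangulation of the torus T^2.)

H_0 ≅ Z,  H_1 ≅ Z^2,  H_2 ≅ Z.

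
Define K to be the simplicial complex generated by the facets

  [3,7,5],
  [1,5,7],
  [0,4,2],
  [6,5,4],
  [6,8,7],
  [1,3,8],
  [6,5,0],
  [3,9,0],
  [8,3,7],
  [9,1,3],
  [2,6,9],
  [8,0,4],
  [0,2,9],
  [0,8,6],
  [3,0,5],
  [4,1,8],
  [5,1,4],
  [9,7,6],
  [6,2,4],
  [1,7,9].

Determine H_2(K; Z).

H_2 = 0.

Fix the vertex order 0 < 1 < 2 < 3 < 4 < 5 < 6 < 7 < 8 < 9 and write every simplex with vertices in increasing order. Then dim K = 2 and the simplices of K are:

  0-simplices (10): [0], [1], [2], [3], [4], [5], [6], [7], [8], [9]
  1-simplices (30): (30 of them)
  2-simplices (20): (20 of them)

giving chain groups C_0 ≅ Z^10, C_1 ≅ Z^30, C_2 ≅ Z^20.

Boundary ∂_1: C_1 → C_0 is given by ∂[p,q] = [q] − [p].
The resulting 10×30 matrix has rank 9, and its Smith normal form has invariant factors (1,1,1,1,1,1,1,1,1).

Boundary ∂_2: C_2 → C_1 sends each 2-simplex [p,q,r] to [q,r] − [p,r] + [p,q]. For instance
  ∂[0,6,8] = [6,8] − [0,8] + [0,6],
  ∂[0,2,4] = [2,4] − [0,4] + [0,2].
The 30×20 boundary matrix has rank 20 and Smith normal form diag(1,1,1,1,1,1,1,1,1,1,1,1,1,1,1,1,1,1,1,2).

From H_k ≅ ker(∂_k) / im(∂_{k+1}) we obtain:

  H_2: rank ker ∂_2 − rank ∂_3 = (20 − 20) − 0 = 0, and there is no ∂_3, so H_2 = 0.

(K is a triangulation of the Klein bottle.)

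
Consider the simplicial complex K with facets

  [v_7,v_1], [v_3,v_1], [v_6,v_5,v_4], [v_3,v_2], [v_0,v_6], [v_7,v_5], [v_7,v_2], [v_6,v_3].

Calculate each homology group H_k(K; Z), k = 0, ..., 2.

Take the total order v_0 < v_1 < v_2 < v_3 < v_4 < v_5 < v_6 < v_7 on the vertex set. Then K (dimension 2) consists of the simplices:

  0-simplices (8): [v_0], [v_1], [v_2], [v_3], [v_4], [v_5], [v_6], [v_7]
  1-simplices (10): [v_0,v_6], [v_1,v_3], [v_1,v_7], [v_2,v_3], [v_2,v_7], [v_3,v_6], [v_4,v_5], [v_4,v_6], [v_5,v_6], [v_5,v_7]
  2-simplices (1): [v_4,v_5,v_6]

giving chain groups C_0 ≅ Z^8, C_1 ≅ Z^10, C_2 ≅ Z^1.

The boundary map ∂_1: C_1 → C_0 is given by ∂[p,q] = [q] − [p].
This gives a 8×10 integer matrix of rank 7; reducing to Smith normal form yields diagonal entries (1,1,1,1,1,1,1).

Boundary ∂_2: C_2 → C_1 acts by ∂[p,q,r] = [q,r] − [p,r] + [p,q]. For instance
  ∂[v_4,v_5,v_6] = [v_5,v_6] − [v_4,v_6] + [v_4,v_5].
This gives a 10×1 integer matrix of rank 1; reducing to Smith normal form yields diagonal entries (1).

From H_k ≅ ker(∂_k) / im(∂_{k+1}) we obtain:

  H_0: rank C_0 − rank ∂_1 = 8 − 7 = 1, and the invariant factors of ∂_1 are all 1, so H_0 = Z.
  H_1: rank ker ∂_1 − rank ∂_2 = (10 − 7) − 1 = 2, and the invariant factors of ∂_2 are all 1, so H_1 = Z^2.
  H_2: rank ker ∂_2 − rank ∂_3 = (1 − 1) − 0 = 0, and there is no ∂_3, so H_2 = 0.

As a check, the Euler characteristic is 8 − 10 + 1 = -1, which agrees with 1 − 2 + 0 = -1.

H_0 = Z,  H_1 = Z^2,  H_2 = 0.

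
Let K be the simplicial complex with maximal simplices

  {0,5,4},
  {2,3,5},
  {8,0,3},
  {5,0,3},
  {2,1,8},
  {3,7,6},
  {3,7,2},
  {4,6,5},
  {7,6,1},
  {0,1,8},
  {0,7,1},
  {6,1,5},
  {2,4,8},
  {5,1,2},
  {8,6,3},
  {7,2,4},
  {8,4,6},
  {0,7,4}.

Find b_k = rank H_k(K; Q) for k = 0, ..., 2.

Order the vertices as 0 < 1 < 2 < 3 < 4 < 5 < 6 < 7 < 8. Listing each simplex with vertices in this order, K has dimension 2 with simplices:

  0-simplices (9): [0], [1], [2], [3], [4], [5], [6], [7], [8]
  1-simplices (27): (27 of them)
  2-simplices (18): [0,1,7], [0,1,8], [0,3,5], [0,3,8], [0,4,5], [0,4,7], [1,2,5], [1,2,8], [1,5,6], [1,6,7], [2,3,5], [2,3,7], [2,4,7], [2,4,8], [3,6,7], [3,6,8], [4,5,6], [4,6,8]

Hence C_0 ≅ Z^9, C_1 ≅ Z^27, C_2 ≅ Z^18.

The boundary map ∂_1: C_1 → C_0 is given by ∂[p,q] = [q] − [p]. For instance
  ∂[0,4] = [4] − [0].
As a 9×27 matrix over Z this has rank 8, with invariant factors (1,1,1,1,1,1,1,1).

The boundary map ∂_2: C_2 → C_1 maps a triangle to the signed sum of its edges. For instance
  ∂[0,4,7] = [4,7] − [0,7] + [0,4],
  ∂[1,2,5] = [2,5] − [1,5] + [1,2].
As a 27×18 matrix over Z this has rank 17, with invariant factors (1,1,1,1,1,1,1,1,1,1,1,1,1,1,1,1,1).

From H_k ≅ ker(∂_k) / im(∂_{k+1}) we obtain:

  H_0: rank C_0 − rank ∂_1 = 9 − 8 = 1, and the invariant factors of ∂_1 are all 1, so H_0 = Z.
  H_1: rank ker ∂_1 − rank ∂_2 = (27 − 8) − 17 = 2, and the invariant factors of ∂_2 are all 1, so H_1 = Z^2.
  H_2: rank ker ∂_2 − rank ∂_3 = (18 − 17) − 0 = 1, and there is no ∂_3, so H_2 = Z.

As a check, the Euler characteristic is 9 − 27 + 18 = 0, which agrees with 1 − 2 + 1 = 0.

Hence the Betti numbers are b_0 = 1, b_1 = 2, b_2 = 1.

b_0 = 1, b_1 = 2, b_2 = 1.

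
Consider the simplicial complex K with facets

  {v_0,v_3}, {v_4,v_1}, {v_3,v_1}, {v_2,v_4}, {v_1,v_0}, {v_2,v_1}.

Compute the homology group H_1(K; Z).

Take the total order v_0 < v_1 < v_2 < v_3 < v_4 on the vertex set. Then K (dimension 1) consists of the simplices:

  0-simplices (5): [v_0], [v_1], [v_2], [v_3], [v_4]
  1-simplices (6): [v_0,v_1], [v_0,v_3], [v_1,v_2], [v_1,v_3], [v_1,v_4], [v_2,v_4]

Hence C_0 ≅ Z^5, C_1 ≅ Z^6.

∂_1: C_1 → C_0 maps an edge to its endpoints' difference, ∂[p,q] = q − p.
The resulting 5×6 matrix has rank 4, and its Smith normal form has invariant factors (1,1,1,1).

Now H_k = ker ∂_k / im ∂_{k+1}, so:

  H_1: rank ker ∂_1 − rank ∂_2 = (6 − 4) − 0 = 2, and there is no ∂_2, so H_1 ≅ Z^2.

(K is a triangulation of a wedge of 2 circles.)

H_1 ≅ Z^2.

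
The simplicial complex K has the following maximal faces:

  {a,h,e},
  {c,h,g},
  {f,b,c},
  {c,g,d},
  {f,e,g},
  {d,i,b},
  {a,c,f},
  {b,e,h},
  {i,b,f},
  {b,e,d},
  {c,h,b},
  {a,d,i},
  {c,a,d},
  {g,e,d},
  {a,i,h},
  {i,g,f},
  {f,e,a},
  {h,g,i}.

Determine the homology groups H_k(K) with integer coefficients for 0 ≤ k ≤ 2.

Order the vertices as a < b < c < d < e < f < g < h < i. Listing each simplex with vertices in this order, K has dimension 2 with simplices:

  0-simplices (9): a, b, c, d, e, f, g, h, i
  1-simplices (27): ac, ad, ae, af, ah, ai, bc, bd, be, bf, bh, bi, cd, cf, cg, ch, de, dg, di, ef, eg, eh, fg, fi, gh, gi, hi
  2-simplices (18): acd, acf, adi, aef, aeh, ahi, bcf, bch, bde, bdi, beh, bfi, cdg, cgh, deg, efg, fgi, ghi

so the chain groups are C_0 ≅ Z^9, C_1 ≅ Z^27, C_2 ≅ Z^18.

∂_1: C_1 → C_0 maps an edge to its endpoints' difference, ∂[p,q] = q − p. For instance
  ∂ad = d − a.
This gives a 9×27 integer matrix of rank 8; reducing to Smith normal form yields diagonal entries (1,1,1,1,1,1,1,1).

∂_2: C_2 → C_1 acts by ∂[p,q,r] = [q,r] − [p,r] + [p,q]. For instance
  ∂aeh = eh − ah + ae,
  ∂ghi = hi − gi + gh.
The resulting 27×18 matrix has rank 17, and its Smith normal form has invariant factors (1,1,1,1,1,1,1,1,1,1,1,1,1,1,1,1,1).

Reading off H_k = ker ∂_k / im ∂_{k+1}:

  H_0: rank C_0 − rank ∂_1 = 9 − 8 = 1, and the invariant factors of ∂_1 are all 1, so H_0 ≅ Z.
  H_1: rank ker ∂_1 − rank ∂_2 = (27 − 8) − 17 = 2, and the invariant factors of ∂_2 are all 1, so H_1 ≅ Z^2.
  H_2: rank ker ∂_2 − rank ∂_3 = (18 − 17) − 0 = 1, and there is no ∂_3, so H_2 ≅ Z.

(K is a triangulation of the torus T^2.)

H_0 = Z,  H_1 = Z^2,  H_2 = Z.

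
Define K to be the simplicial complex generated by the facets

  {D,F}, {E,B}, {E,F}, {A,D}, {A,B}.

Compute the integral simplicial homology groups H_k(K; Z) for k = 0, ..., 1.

H_0 ≅ Z,  H_1 ≅ Z.

Take the total order A < B < D < E < F on the vertex set. Then K (dimension 1) consists of the simplices:

  0-simplices (5): A, B, D, E, F
  1-simplices (5): AB, AD, BE, DF, EF

giving chain groups C_0 ≅ Z^5, C_1 ≅ Z^5.

The boundary map ∂_1: C_1 → C_0 maps an edge to its endpoints' difference, ∂[p,q] = q − p.
The 5×5 boundary matrix has rank 4 and Smith normal form diag(1,1,1,1).

Computing H_k = (kernel of ∂_k) / (image of ∂_{k+1}):

  H_0: rank C_0 − rank ∂_1 = 5 − 4 = 1, and the invariant factors of ∂_1 are all 1, so H_0 = Z.
  H_1: rank ker ∂_1 − rank ∂_2 = (5 − 4) − 0 = 1, and there is no ∂_2, so H_1 = Z.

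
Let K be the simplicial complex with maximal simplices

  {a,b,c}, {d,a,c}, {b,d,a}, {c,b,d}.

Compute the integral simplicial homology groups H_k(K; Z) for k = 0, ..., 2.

H_0 = Z,  H_1 = 0,  H_2 = Z.

Take the total order a < b < c < d on the vertex set. Then K (dimension 2) consists of the simplices:

  0-simplices (4): a, b, c, d
  1-simplices (6): ab, ac, ad, bc, bd, cd
  2-simplices (4): abc, abd, acd, bcd

giving chain groups C_0 ≅ Z^4, C_1 ≅ Z^6, C_2 ≅ Z^4.

∂_1: C_1 → C_0 maps an edge to its endpoints' difference, ∂[p,q] = q − p. For instance
  ∂bc = c − b.
The 4×6 boundary matrix has rank 3 and Smith normal form diag(1,1,1).

∂_2: C_2 → C_1 maps a triangle to the signed sum of its edges. For instance
  ∂abd = bd − ad + ab,
  ∂bcd = cd − bd + bc.
This gives a 6×4 integer matrix of rank 3; reducing to Smith normal form yields diagonal entries (1,1,1).

Computing H_k = (kernel of ∂_k) / (image of ∂_{k+1}):

  H_0: rank C_0 − rank ∂_1 = 4 − 3 = 1, and the invariant factors of ∂_1 are all 1, so H_0 = Z.
  H_1: rank ker ∂_1 − rank ∂_2 = (6 − 3) − 3 = 0, and the invariant factors of ∂_2 are all 1, so H_1 = 0.
  H_2: rank ker ∂_2 − rank ∂_3 = (4 − 3) − 0 = 1, and there is no ∂_3, so H_2 = Z.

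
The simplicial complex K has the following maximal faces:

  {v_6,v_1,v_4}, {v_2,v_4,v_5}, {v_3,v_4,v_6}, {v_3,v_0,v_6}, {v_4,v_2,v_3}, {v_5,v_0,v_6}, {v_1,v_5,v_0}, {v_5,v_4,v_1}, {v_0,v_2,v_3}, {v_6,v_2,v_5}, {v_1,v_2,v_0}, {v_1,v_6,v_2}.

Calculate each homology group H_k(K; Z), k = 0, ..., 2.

We work with the vertex ordering v_0 < v_1 < v_2 < v_3 < v_4 < v_5 < v_6. The simplices of K, each written with vertices in increasing order, are:

  0-simplices (7): [v_0], [v_1], [v_2], [v_3], [v_4], [v_5], [v_6]
  1-simplices (18): (18 of them)
  2-simplices (12): (12 of them)

giving chain groups C_0 ≅ Z^7, C_1 ≅ Z^18, C_2 ≅ Z^12.

The boundary map ∂_1: C_1 → C_0 is given by ∂[p,q] = [q] − [p]. For instance
  ∂[v_0,v_6] = [v_6] − [v_0].
The 7×18 boundary matrix has rank 6 and Smith normal form diag(1,1,1,1,1,1).

Boundary ∂_2: C_2 → C_1 acts by ∂[p,q,r] = [q,r] − [p,r] + [p,q]. For instance
  ∂[v_0,v_2,v_3] = [v_2,v_3] − [v_0,v_3] + [v_0,v_2],
  ∂[v_2,v_3,v_4] = [v_3,v_4] − [v_2,v_4] + [v_2,v_3].
The 18×12 boundary matrix has rank 12 and Smith normal form diag(1,1,1,1,1,1,1,1,1,1,1,2).

Reading off H_k = ker ∂_k / im ∂_{k+1}:

  H_0: rank C_0 − rank ∂_1 = 7 − 6 = 1, and the invariant factors of ∂_1 are all 1, so H_0 ≅ Z.
  H_1: rank ker ∂_1 − rank ∂_2 = (18 − 6) − 12 = 0, and ∂_2 has invariant factor 2 > 1, so H_1 ≅ Z/2.
  H_2: rank ker ∂_2 − rank ∂_3 = (12 − 12) − 0 = 0, and there is no ∂_3, so H_2 ≅ 0.

As a check, the Euler characteristic is 7 − 18 + 12 = 1, which agrees with 1 − 0 + 0 = 1.

H_0 = Z,  H_1 = Z/2,  H_2 = 0.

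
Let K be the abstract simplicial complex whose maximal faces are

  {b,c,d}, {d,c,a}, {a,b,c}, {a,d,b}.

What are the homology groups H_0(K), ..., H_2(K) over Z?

Fix the vertex order a < b < c < d and write every simplex with vertices in increasing order. Then dim K = 2 and the simplices of K are:

  0-simplices (4): a, b, c, d
  1-simplices (6): ab, ac, ad, bc, bd, cd
  2-simplices (4): abc, abd, acd, bcd

Hence C_0 ≅ Z^4, C_1 ≅ Z^6, C_2 ≅ Z^4.

Boundary ∂_1: C_1 → C_0 sends each edge [p,q] (with p < q) to q − p. For instance
  ∂ac = c − a.
The 4×6 boundary matrix has rank 3 and Smith normal form diag(1,1,1).

The boundary map ∂_2: C_2 → C_1 acts by ∂[p,q,r] = [q,r] − [p,r] + [p,q]. For instance
  ∂acd = cd − ad + ac,
  ∂abc = bc − ac + ab.
The 6×4 boundary matrix has rank 3 and Smith normal form diag(1,1,1).

Computing H_k = (kernel of ∂_k) / (image of ∂_{k+1}):

  H_0: rank C_0 − rank ∂_1 = 4 − 3 = 1, and the invariant factors of ∂_1 are all 1, so H_0 = Z.
  H_1: rank ker ∂_1 − rank ∂_2 = (6 − 3) − 3 = 0, and the invariant factors of ∂_2 are all 1, so H_1 = 0.
  H_2: rank ker ∂_2 − rank ∂_3 = (4 − 3) − 0 = 1, and there is no ∂_3, so H_2 = Z.

(K is a triangulation of the 2-sphere S^2.)

H_0 ≅ Z,  H_1 = 0,  H_2 ≅ Z.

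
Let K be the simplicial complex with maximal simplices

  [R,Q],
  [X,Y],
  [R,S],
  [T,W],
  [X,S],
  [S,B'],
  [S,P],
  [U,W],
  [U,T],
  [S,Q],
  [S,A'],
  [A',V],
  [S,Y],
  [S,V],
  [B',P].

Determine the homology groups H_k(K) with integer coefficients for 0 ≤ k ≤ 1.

Take the total order P < Q < R < S < T < U < V < W < X < Y < A' < B' on the vertex set. Then K (dimension 1) consists of the simplices:

  0-simplices (12): [P], [Q], [R], [S], [T], [U], [V], [W], [X], [Y], [A'], [B']
  1-simplices (15): [P,S], [P,B'], [Q,R], [Q,S], [R,S], [S,V], [S,X], [S,Y], [S,A'], [S,B'], [T,U], [T,W], [U,W], [V,A'], [X,Y]

giving chain groups C_0 ≅ Z^12, C_1 ≅ Z^15.

∂_1: C_1 → C_0 maps an edge to its endpoints' difference, ∂[p,q] = q − p. For instance
  ∂[P,S] = [S] − [P].
The 12×15 boundary matrix has rank 10 and Smith normal form diag(1,1,1,1,1,1,1,1,1,1).

Reading off H_k = ker ∂_k / im ∂_{k+1}:

  H_0: rank C_0 − rank ∂_1 = 12 − 10 = 2, and the invariant factors of ∂_1 are all 1, so H_0 = Z^2.
  H_1: rank ker ∂_1 − rank ∂_2 = (15 − 10) − 0 = 5, and there is no ∂_2, so H_1 = Z^5.

H_0 = Z^2,  H_1 = Z^5.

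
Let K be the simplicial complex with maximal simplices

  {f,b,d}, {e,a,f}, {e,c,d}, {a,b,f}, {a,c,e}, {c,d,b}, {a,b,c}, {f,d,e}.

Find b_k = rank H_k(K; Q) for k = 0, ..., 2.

b_0 = 1, b_1 = 0, b_2 = 1.

K has 6 vertices, 12 edges, 8 triangles.
rank ∂_0 = 0, rank ∂_1 = 5 ⇒ b_0 = 6 − 0 − 5 = 1; all invariant factors of ∂_1 are 1 so no torsion. So H_0 = Z.
rank ∂_1 = 5, rank ∂_2 = 7 ⇒ b_1 = 12 − 5 − 7 = 0; all invariant factors of ∂_2 are 1 so no torsion. So H_1 = 0.
rank ∂_2 = 7, rank ∂_3 = 0 ⇒ b_2 = 8 − 7 − 0 = 1. So H_2 = Z.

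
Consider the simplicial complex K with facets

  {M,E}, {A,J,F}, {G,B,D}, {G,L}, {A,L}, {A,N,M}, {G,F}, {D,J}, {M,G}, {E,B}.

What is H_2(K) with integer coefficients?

Fix the vertex order A < B < D < E < F < G < J < L < M < N and write every simplex with vertices in increasing order. Then dim K = 2 and the simplices of K are:

  0-simplices (10): A, B, D, E, F, G, J, L, M, N
  1-simplices (16): AF, AJ, AL, AM, AN, BD, BE, BG, DG, DJ, EM, FG, FJ, GL, GM, MN
  2-simplices (3): AFJ, AMN, BDG

Hence C_0 ≅ Z^10, C_1 ≅ Z^16, C_2 ≅ Z^3.

∂_1: C_1 → C_0 is given by ∂[p,q] = [q] − [p].
The resulting 10×16 matrix has rank 9, and its Smith normal form has invariant factors (1,1,1,1,1,1,1,1,1).

∂_2: C_2 → C_1 sends each 2-simplex [p,q,r] to [q,r] − [p,r] + [p,q]. For instance
  ∂AMN = MN − AN + AM,
  ∂BDG = DG − BG + BD.
The 16×3 boundary matrix has rank 3 and Smith normal form diag(1,1,1).

Now H_k = ker ∂_k / im ∂_{k+1}, so:

  H_2: rank ker ∂_2 − rank ∂_3 = (3 − 3) − 0 = 0, and there is no ∂_3, so H_2 ≅ 0.

H_2 = 0.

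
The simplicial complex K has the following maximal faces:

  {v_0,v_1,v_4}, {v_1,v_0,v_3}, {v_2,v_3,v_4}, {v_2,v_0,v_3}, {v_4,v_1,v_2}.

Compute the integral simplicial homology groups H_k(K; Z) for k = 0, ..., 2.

Take the total order v_0 < v_1 < v_2 < v_3 < v_4 on the vertex set. Then K (dimension 2) consists of the simplices:

  0-simplices (5): [v_0], [v_1], [v_2], [v_3], [v_4]
  1-simplices (10): [v_0,v_1], [v_0,v_2], [v_0,v_3], [v_0,v_4], [v_1,v_2], [v_1,v_3], [v_1,v_4], [v_2,v_3], [v_2,v_4], [v_3,v_4]
  2-simplices (5): [v_0,v_1,v_3], [v_0,v_1,v_4], [v_0,v_2,v_3], [v_1,v_2,v_4], [v_2,v_3,v_4]

Hence C_0 ≅ Z^5, C_1 ≅ Z^10, C_2 ≅ Z^5.

Boundary ∂_1: C_1 → C_0 is given by ∂[p,q] = [q] − [p]. For instance
  ∂[v_1,v_4] = [v_4] − [v_1].
The resulting 5×10 matrix has rank 4, and its Smith normal form has invariant factors (1,1,1,1).

∂_2: C_2 → C_1 maps a triangle to the signed sum of its edges. For instance
  ∂[v_0,v_1,v_4] = [v_1,v_4] − [v_0,v_4] + [v_0,v_1],
  ∂[v_1,v_2,v_4] = [v_2,v_4] − [v_1,v_4] + [v_1,v_2].
The resulting 10×5 matrix has rank 5, and its Smith normal form has invariant factors (1,1,1,1,1).

Reading off H_k = ker ∂_k / im ∂_{k+1}:

  H_0: rank C_0 − rank ∂_1 = 5 − 4 = 1, and the invariant factors of ∂_1 are all 1, so H_0 = Z.
  H_1: rank ker ∂_1 − rank ∂_2 = (10 − 4) − 5 = 1, and the invariant factors of ∂_2 are all 1, so H_1 = Z.
  H_2: rank ker ∂_2 − rank ∂_3 = (5 − 5) − 0 = 0, and there is no ∂_3, so H_2 = 0.

H_0 ≅ Z,  H_1 ≅ Z,  H_2 = 0.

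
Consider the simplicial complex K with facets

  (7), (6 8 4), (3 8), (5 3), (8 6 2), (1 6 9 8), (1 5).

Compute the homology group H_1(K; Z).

H_1 = Z.

We work with the vertex ordering 1 < 2 < 3 < 4 < 5 < 6 < 7 < 8 < 9. The simplices of K, each written with vertices in increasing order, are:

  0-simplices (9): [1], [2], [3], [4], [5], [6], [7], [8], [9]
  1-simplices (13): [1,5], [1,6], [1,8], [1,9], [2,6], [2,8], [3,5], [3,8], [4,6], [4,8], [6,8], [6,9], [8,9]
  2-simplices (6): [1,6,8], [1,6,9], [1,8,9], [2,6,8], [4,6,8], [6,8,9]
  3-simplices (1): [1,6,8,9]

giving chain groups C_0 ≅ Z^9, C_1 ≅ Z^13, C_2 ≅ Z^6, C_3 ≅ Z^1.

∂_1: C_1 → C_0 is given by ∂[p,q] = [q] − [p]. For instance
  ∂[1,5] = [5] − [1].
The resulting 9×13 matrix has rank 7, and its Smith normal form has invariant factors (1,1,1,1,1,1,1).

Boundary ∂_2: C_2 → C_1 sends each 2-simplex [p,q,r] to [q,r] − [p,r] + [p,q]. For instance
  ∂[6,8,9] = [8,9] − [6,9] + [6,8],
  ∂[2,6,8] = [6,8] − [2,8] + [2,6].
The 13×6 boundary matrix has rank 5 and Smith normal form diag(1,1,1,1,1).

∂_3: C_3 → C_2 sends each 3-simplex σ to the alternating sum Σ_i (−1)^i (σ with its i-th vertex removed). For instance
  ∂[1,6,8,9] = [6,8,9] − [1,8,9] + [1,6,9] − [1,6,8].
As a 6×1 matrix over Z this has rank 1, with invariant factors (1).

Now H_k = ker ∂_k / im ∂_{k+1}, so:

  H_1: rank ker ∂_1 − rank ∂_2 = (13 − 7) − 5 = 1, and the invariant factors of ∂_2 are all 1, so H_1 = Z.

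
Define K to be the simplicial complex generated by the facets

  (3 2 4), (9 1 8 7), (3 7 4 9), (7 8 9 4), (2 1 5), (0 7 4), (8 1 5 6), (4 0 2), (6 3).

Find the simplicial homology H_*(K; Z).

H_0 = Z,  H_1 = Z^2,  H_2 = 0,  H_3 = 0.

K has 10 vertices, 25 edges, 18 triangles, 4 3-simplices.
rank ∂_0 = 0, rank ∂_1 = 9 ⇒ b_0 = 10 − 0 − 9 = 1; all invariant factors of ∂_1 are 1 so no torsion. So H_0 ≅ Z.
rank ∂_1 = 9, rank ∂_2 = 14 ⇒ b_1 = 25 − 9 − 14 = 2; all invariant factors of ∂_2 are 1 so no torsion. So H_1 ≅ Z^2.
rank ∂_2 = 14, rank ∂_3 = 4 ⇒ b_2 = 18 − 14 − 4 = 0; all invariant factors of ∂_3 are 1 so no torsion. So H_2 ≅ 0.
rank ∂_3 = 4, rank ∂_4 = 0 ⇒ b_3 = 4 − 4 − 0 = 0. So H_3 ≅ 0.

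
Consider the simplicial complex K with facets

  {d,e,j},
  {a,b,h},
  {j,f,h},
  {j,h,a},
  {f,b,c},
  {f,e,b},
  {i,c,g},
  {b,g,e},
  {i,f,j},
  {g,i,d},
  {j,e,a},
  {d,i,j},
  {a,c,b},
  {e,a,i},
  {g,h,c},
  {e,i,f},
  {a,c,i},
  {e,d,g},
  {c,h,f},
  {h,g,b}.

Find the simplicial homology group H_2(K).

H_2 ≅ 0.

Take the total order a < b < c < d < e < f < g < h < i < j on the vertex set. Then K (dimension 2) consists of the simplices:

  0-simplices (10): a, b, c, d, e, f, g, h, i, j
  1-simplices (30): ab, ac, ae, ah, ai, aj, bc, be, bf, bg, bh, cf, cg, ch, ci, de, dg, di, dj, ef, eg, ei, ej, fh, fi, fj, gh, gi, hj, ij
  2-simplices (20): abc, abh, aci, aei, aej, ahj, bcf, bef, beg, bgh, cfh, cgh, cgi, deg, dej, dgi, dij, efi, fhj, fij

so the chain groups are C_0 ≅ Z^10, C_1 ≅ Z^30, C_2 ≅ Z^20.

∂_1: C_1 → C_0 sends each edge [p,q] (with p < q) to q − p.
This gives a 10×30 integer matrix of rank 9; reducing to Smith normal form yields diagonal entries (1,1,1,1,1,1,1,1,1).

Boundary ∂_2: C_2 → C_1 maps a triangle to the signed sum of its edges. For instance
  ∂abc = bc − ac + ab,
  ∂bef = ef − bf + be.
The 30×20 boundary matrix has rank 20 and Smith normal form diag(1,1,1,1,1,1,1,1,1,1,1,1,1,1,1,1,1,1,1,2).

Now H_k = ker ∂_k / im ∂_{k+1}, so:

  H_2: rank ker ∂_2 − rank ∂_3 = (20 − 20) − 0 = 0, and there is no ∂_3, so H_2 ≅ 0.

(K is a triangulation of the Klein bottle.)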